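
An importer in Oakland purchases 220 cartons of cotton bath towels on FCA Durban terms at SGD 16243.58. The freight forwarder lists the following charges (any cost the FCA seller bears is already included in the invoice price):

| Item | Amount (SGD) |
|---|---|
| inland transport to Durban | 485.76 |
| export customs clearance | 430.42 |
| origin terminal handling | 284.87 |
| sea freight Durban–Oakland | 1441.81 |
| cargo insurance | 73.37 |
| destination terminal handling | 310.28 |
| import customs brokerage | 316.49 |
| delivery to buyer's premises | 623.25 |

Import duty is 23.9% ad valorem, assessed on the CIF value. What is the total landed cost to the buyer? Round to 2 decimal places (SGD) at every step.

Total landed cost: SGD 23606.08

FCA: the seller delivers export-cleared goods to the carrier; the buyer bears costs from that point.
Already in the invoice (seller's account under FCA): inland to port, export clearance — exclude.
CIF value = FCA price + origin terminal + freight + insurance = 16243.58 + 284.87 + 1441.81 + 73.37 = 18043.63
Import duty = 18043.63 × 23.9% = 4312.43
Buyer bears: origin terminal 284.87 + freight 1441.81 + insurance 73.37 + destination terminal 310.28 + brokerage 316.49 + delivery 623.25 + duty 4312.43 = 7362.50
Landed cost = invoice 16243.58 + 7362.50 = 23606.08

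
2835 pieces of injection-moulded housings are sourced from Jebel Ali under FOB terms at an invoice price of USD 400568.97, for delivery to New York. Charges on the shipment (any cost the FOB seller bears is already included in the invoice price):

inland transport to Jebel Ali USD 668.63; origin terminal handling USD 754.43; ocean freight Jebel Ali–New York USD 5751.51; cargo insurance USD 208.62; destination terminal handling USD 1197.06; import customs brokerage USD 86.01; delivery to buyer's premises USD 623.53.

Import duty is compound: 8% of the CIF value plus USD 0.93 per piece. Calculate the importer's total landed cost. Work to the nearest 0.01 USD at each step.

FOB: the seller bears costs until goods are on board at the origin port; the buyer bears freight, insurance and all costs thereafter.
Already in the invoice (seller's account under FOB): inland to port, origin terminal — exclude.
CIF value = FOB price + freight + insurance = 400568.97 + 5751.51 + 208.62 = 406529.10
Ad valorem component: 406529.10 × 8% = 32522.33
Specific component: 2835 × 0.93 = 2636.55
Import duty = 32522.33 + 2636.55 = 35158.88
Buyer bears: freight 5751.51 + insurance 208.62 + destination terminal 1197.06 + brokerage 86.01 + delivery 623.53 + duty 35158.88 = 43025.61
Landed cost = invoice 400568.97 + 43025.61 = 443594.58

Total landed cost: USD 443594.58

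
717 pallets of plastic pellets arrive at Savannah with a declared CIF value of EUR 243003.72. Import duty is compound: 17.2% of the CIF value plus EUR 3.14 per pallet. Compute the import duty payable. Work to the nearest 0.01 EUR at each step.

Import duty: EUR 44048.02

Ad valorem component: 243003.72 × 17.2% = 41796.64
Specific component: 717 × 3.14 = 2251.38
Import duty = 41796.64 + 2251.38 = 44048.02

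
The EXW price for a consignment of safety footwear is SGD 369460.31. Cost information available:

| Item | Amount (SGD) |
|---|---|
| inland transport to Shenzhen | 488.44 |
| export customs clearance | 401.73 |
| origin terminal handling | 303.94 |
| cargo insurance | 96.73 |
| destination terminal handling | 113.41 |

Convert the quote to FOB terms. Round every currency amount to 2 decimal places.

FOB price: SGD 370654.42

Not relevant to the conversion: destination terminal, insurance — on the buyer under both terms; not part of either seller's price.
From EXW to FOB, the seller additionally bears: inland to port, export clearance, origin terminal.
FOB price = 369460.31 + 488.44 + 401.73 + 303.94 = 370654.42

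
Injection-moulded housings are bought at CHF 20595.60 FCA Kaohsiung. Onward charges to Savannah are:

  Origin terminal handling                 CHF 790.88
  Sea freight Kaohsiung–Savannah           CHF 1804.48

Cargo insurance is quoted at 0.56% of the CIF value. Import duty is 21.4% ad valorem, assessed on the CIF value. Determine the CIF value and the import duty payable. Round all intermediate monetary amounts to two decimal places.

Let C be the CIF value. C = FCA price + pre-shipment costs + freight + 0.56% × C
C − 0.56% × C = 20595.60 + 790.88 + 1804.48
0.9944 × C = 23190.96
C = 23190.96 / 0.9944 = 23321.56
Insurance premium = 0.56% × 23321.56 = 130.60
Import duty = 23321.56 × 21.4% = 4990.81

CIF value: CHF 23321.56; import duty: CHF 4990.81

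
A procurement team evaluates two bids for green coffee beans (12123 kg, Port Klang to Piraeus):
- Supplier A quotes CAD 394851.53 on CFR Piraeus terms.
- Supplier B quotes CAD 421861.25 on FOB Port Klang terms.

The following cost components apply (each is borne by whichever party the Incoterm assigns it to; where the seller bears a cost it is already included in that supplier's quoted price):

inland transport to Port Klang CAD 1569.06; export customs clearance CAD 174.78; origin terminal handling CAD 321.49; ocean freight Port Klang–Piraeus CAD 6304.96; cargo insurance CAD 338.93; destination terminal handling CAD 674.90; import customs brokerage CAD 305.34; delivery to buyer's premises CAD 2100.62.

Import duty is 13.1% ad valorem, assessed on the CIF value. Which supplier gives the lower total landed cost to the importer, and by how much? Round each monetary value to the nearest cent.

Supplier A (CFR):
CIF value = CFR price + insurance = 394851.53 + 338.93 = 395190.46
Import duty = 395190.46 × 13.1% = 51769.95
Buyer bears (A): 338.93 + 674.90 + 305.34 + 2100.62 = 3419.79
Landed cost (A) = invoice 394851.53 + 3419.79 + duty 51769.95 = 450041.27
Supplier B (FOB):
CIF value = FOB price + freight + insurance = 421861.25 + 6304.96 + 338.93 = 428505.14
Import duty = 428505.14 × 13.1% = 56134.17
Buyer bears (B): 6304.96 + 338.93 + 674.90 + 305.34 + 2100.62 = 9724.75
Landed cost (B) = invoice 421861.25 + 9724.75 + duty 56134.17 = 487720.17
Difference = |450041.27 − 487720.17| = 37678.90

Supplier A is cheaper by CAD 37678.90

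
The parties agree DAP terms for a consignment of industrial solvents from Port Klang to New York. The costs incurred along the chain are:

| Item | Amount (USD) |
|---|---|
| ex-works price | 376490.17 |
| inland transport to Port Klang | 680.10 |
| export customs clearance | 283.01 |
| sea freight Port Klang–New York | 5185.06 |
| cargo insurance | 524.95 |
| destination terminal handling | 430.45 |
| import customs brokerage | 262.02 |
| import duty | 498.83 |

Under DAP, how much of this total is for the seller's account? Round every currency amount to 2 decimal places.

Seller's account: USD 383593.74

DAP: the seller bears all costs to the named destination except import duty and clearance.
Seller's account: goods 376490.17 + inland to port 680.10 + export clearance 283.01 + freight 5185.06 + insurance 524.95 + destination terminal 430.45 = 383593.74
Buyer's account: brokerage 262.02 + duty 498.83 = 760.85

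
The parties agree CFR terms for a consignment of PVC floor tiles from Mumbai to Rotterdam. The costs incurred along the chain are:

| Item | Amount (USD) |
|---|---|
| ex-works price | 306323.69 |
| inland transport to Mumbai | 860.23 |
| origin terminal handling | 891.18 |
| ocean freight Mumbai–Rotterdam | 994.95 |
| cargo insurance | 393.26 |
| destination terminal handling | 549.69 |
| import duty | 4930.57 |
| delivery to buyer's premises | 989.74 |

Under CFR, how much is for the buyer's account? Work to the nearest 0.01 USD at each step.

CFR: the seller pays costs through ocean freight to the destination port, but not insurance.
Seller's account: goods 306323.69 + inland to port 860.23 + origin terminal 891.18 + freight 994.95 = 309070.05
Buyer's account: insurance 393.26 + destination terminal 549.69 + duty 4930.57 + delivery 989.74 = 6863.26

Buyer's account: USD 6863.26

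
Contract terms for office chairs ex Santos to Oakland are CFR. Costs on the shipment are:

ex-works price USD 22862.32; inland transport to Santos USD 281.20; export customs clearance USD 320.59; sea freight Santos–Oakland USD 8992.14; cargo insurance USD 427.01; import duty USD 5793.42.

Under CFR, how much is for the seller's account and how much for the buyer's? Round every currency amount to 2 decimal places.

Seller: USD 32456.25; buyer: USD 6220.43

CFR: the seller pays costs through ocean freight to the destination port, but not insurance.
Seller's account: goods 22862.32 + inland to port 281.20 + export clearance 320.59 + freight 8992.14 = 32456.25
Buyer's account: insurance 427.01 + duty 5793.42 = 6220.43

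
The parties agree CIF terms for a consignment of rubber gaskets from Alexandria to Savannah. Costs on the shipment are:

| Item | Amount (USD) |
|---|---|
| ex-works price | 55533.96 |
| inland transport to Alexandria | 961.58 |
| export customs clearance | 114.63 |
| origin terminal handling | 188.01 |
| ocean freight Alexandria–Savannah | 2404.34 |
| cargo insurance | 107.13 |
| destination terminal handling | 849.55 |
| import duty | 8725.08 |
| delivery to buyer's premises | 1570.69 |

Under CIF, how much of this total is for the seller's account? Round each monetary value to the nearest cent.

CIF: the seller pays costs through ocean freight and marine insurance to the destination port.
Seller's account: goods 55533.96 + inland to port 961.58 + export clearance 114.63 + origin terminal 188.01 + freight 2404.34 + insurance 107.13 = 59309.65
Buyer's account: destination terminal 849.55 + duty 8725.08 + delivery 1570.69 = 11145.32

Seller's account: USD 59309.65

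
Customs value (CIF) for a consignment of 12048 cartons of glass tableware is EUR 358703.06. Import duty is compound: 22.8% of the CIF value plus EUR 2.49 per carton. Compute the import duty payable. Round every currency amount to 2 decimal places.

Ad valorem component: 358703.06 × 22.8% = 81784.30
Specific component: 12048 × 2.49 = 29999.52
Import duty = 81784.30 + 29999.52 = 111783.82

Import duty: EUR 111783.82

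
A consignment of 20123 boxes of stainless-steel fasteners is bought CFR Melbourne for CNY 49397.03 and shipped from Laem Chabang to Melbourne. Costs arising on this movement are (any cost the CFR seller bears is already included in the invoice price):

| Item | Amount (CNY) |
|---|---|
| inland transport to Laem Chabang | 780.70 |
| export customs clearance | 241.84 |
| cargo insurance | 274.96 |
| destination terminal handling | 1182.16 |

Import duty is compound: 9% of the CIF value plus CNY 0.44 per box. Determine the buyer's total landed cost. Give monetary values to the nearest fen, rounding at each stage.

CFR: the seller pays costs through ocean freight to the destination port, but not insurance.
Already in the invoice (seller's account under CFR): inland to port, export clearance — exclude.
CIF value = CFR price + insurance = 49397.03 + 274.96 = 49671.99
Ad valorem component: 49671.99 × 9% = 4470.48
Specific component: 20123 × 0.44 = 8854.12
Import duty = 4470.48 + 8854.12 = 13324.60
Buyer bears: insurance 274.96 + destination terminal 1182.16 + duty 13324.60 = 14781.72
Landed cost = invoice 49397.03 + 14781.72 = 64178.75

Total landed cost: CNY 64178.75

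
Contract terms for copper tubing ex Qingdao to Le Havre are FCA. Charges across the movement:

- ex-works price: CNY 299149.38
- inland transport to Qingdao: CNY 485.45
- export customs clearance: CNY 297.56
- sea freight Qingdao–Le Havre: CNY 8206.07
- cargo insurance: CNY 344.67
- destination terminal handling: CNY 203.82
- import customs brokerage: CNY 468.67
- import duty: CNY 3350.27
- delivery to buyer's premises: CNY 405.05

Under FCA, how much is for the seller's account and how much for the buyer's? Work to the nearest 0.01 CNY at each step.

Seller: CNY 299932.39; buyer: CNY 12978.55

FCA: the seller delivers export-cleared goods to the carrier; the buyer bears costs from that point.
Seller's account: goods 299149.38 + inland to port 485.45 + export clearance 297.56 = 299932.39
Buyer's account: freight 8206.07 + insurance 344.67 + destination terminal 203.82 + brokerage 468.67 + duty 3350.27 + delivery 405.05 = 12978.55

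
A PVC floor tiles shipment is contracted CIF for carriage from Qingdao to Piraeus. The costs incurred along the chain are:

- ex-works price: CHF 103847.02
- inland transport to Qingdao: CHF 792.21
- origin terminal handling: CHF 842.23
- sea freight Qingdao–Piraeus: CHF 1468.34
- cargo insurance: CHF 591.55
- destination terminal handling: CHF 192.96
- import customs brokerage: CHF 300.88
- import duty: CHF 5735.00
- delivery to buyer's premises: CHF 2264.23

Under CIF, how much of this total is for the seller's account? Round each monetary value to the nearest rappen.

Seller's account: CHF 107541.35

CIF: the seller pays costs through ocean freight and marine insurance to the destination port.
Seller's account: goods 103847.02 + inland to port 792.21 + origin terminal 842.23 + freight 1468.34 + insurance 591.55 = 107541.35
Buyer's account: destination terminal 192.96 + brokerage 300.88 + duty 5735.00 + delivery 2264.23 = 8493.07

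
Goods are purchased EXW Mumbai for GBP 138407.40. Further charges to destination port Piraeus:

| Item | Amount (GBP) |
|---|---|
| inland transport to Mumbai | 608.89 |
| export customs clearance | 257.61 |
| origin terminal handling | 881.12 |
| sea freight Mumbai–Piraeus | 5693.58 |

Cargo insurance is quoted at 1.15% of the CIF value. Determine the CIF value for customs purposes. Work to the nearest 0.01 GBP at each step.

CIF value: GBP 147545.37

Let C be the CIF value. C = EXW price + pre-shipment costs + freight + 1.15% × C
C − 1.15% × C = 138407.40 + 608.89 + 257.61 + 881.12 + 5693.58
0.9885 × C = 145848.60
C = 145848.60 / 0.9885 = 147545.37
Insurance premium = 1.15% × 147545.37 = 1696.77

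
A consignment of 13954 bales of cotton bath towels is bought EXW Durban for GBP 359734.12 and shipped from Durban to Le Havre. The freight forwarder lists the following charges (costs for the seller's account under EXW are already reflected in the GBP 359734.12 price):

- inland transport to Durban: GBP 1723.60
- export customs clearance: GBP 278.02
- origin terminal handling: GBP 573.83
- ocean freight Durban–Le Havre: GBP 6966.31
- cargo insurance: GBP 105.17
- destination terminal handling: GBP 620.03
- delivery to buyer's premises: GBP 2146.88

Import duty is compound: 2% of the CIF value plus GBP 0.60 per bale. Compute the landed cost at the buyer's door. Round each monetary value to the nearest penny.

EXW: the seller makes goods available at their premises; the buyer bears all onward costs.
CIF value = EXW price + inland to port + export clearance + origin terminal + freight + insurance = 359734.12 + 1723.60 + 278.02 + 573.83 + 6966.31 + 105.17 = 369381.05
Ad valorem component: 369381.05 × 2% = 7387.62
Specific component: 13954 × 0.60 = 8372.40
Import duty = 7387.62 + 8372.40 = 15760.02
Buyer bears: inland to port 1723.60 + export clearance 278.02 + origin terminal 573.83 + freight 6966.31 + insurance 105.17 + destination terminal 620.03 + delivery 2146.88 + duty 15760.02 = 28173.86
Landed cost = invoice 359734.12 + 28173.86 = 387907.98

Total landed cost: GBP 387907.98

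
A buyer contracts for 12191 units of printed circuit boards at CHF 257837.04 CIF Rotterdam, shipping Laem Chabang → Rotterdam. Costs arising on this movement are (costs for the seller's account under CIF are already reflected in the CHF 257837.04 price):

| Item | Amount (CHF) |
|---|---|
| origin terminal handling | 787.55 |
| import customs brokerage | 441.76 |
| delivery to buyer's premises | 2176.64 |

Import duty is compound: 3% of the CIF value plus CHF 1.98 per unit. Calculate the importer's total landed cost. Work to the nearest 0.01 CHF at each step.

CIF: the seller pays costs through ocean freight and marine insurance to the destination port.
Already in the invoice (seller's account under CIF): origin terminal — exclude.
The CIF price already equals the CIF value: 257837.04
Ad valorem component: 257837.04 × 3% = 7735.11
Specific component: 12191 × 1.98 = 24138.18
Import duty = 7735.11 + 24138.18 = 31873.29
Buyer bears: brokerage 441.76 + delivery 2176.64 + duty 31873.29 = 34491.69
Landed cost = invoice 257837.04 + 34491.69 = 292328.73

Total landed cost: CHF 292328.73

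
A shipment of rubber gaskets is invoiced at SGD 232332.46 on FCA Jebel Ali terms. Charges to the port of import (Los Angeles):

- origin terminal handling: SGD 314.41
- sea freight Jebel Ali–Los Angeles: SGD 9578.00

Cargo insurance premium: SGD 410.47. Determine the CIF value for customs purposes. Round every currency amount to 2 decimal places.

CIF = FCA price + pre-shipment costs + freight + insurance
CIF = 232332.46 + 314.41 + 9578.00 + 410.47 = 242635.34

CIF value: SGD 242635.34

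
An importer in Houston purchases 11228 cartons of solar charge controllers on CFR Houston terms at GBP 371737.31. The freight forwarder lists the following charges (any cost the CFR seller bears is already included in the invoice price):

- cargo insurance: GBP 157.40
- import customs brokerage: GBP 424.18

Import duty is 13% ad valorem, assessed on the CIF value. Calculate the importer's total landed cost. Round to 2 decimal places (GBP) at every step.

CFR: the seller pays costs through ocean freight to the destination port, but not insurance.
CIF value = CFR price + insurance = 371737.31 + 157.40 = 371894.71
Import duty = 371894.71 × 13% = 48346.31
Buyer bears: insurance 157.40 + brokerage 424.18 + duty 48346.31 = 48927.89
Landed cost = invoice 371737.31 + 48927.89 = 420665.20

Total landed cost: GBP 420665.20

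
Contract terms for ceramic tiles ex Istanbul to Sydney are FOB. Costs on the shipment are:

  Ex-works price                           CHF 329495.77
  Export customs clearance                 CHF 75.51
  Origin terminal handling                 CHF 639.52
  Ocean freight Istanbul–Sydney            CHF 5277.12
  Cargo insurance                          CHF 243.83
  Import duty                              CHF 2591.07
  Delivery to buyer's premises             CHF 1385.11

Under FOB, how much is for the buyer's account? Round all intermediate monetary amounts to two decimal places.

FOB: the seller bears costs until goods are on board at the origin port; the buyer bears freight, insurance and all costs thereafter.
Seller's account: goods 329495.77 + export clearance 75.51 + origin terminal 639.52 = 330210.80
Buyer's account: freight 5277.12 + insurance 243.83 + duty 2591.07 + delivery 1385.11 = 9497.13

Buyer's account: CHF 9497.13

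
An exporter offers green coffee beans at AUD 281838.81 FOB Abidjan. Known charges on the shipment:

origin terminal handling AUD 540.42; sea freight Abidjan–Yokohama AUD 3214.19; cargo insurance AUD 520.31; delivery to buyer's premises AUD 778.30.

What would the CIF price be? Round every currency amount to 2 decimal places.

CIF price: AUD 285573.31

Not relevant to the conversion: origin terminal — on the seller under both FOB and CIF; already in the FOB price and stays in the CIF price. delivery — on the buyer under both terms; not part of either seller's price.
From FOB to CIF, the seller additionally bears: freight, insurance.
CIF price = 281838.81 + 3214.19 + 520.31 = 285573.31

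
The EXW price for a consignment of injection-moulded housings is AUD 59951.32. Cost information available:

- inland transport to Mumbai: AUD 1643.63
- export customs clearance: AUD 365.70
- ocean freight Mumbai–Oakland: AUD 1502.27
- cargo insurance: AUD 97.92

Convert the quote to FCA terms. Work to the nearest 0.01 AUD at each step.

FCA price: AUD 61960.65

Not relevant to the conversion: insurance, freight — on the buyer under both terms; not part of either seller's price.
From EXW to FCA, the seller additionally bears: inland to port, export clearance.
FCA price = 59951.32 + 1643.63 + 365.70 = 61960.65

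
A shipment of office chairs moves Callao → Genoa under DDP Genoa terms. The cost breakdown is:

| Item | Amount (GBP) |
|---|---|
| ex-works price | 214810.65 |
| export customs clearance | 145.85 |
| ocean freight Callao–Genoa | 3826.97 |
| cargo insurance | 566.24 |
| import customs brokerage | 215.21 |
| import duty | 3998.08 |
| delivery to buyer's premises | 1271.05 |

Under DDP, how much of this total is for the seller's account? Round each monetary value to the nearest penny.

Seller's account: GBP 224834.05

DDP: the seller bears all costs including import duty.
Seller's account: goods 214810.65 + export clearance 145.85 + freight 3826.97 + insurance 566.24 + brokerage 215.21 + duty 3998.08 + delivery 1271.05 = 224834.05
Buyer's account: 0.00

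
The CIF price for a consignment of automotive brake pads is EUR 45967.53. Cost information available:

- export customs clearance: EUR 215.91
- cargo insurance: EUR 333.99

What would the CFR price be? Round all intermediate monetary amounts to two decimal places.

Not relevant to the conversion: export clearance — on the seller under both CIF and CFR; already in the CIF price and stays in the CFR price.
From CIF to CFR, the seller no longer bears: insurance.
CFR price = 45967.53 − 333.99 = 45633.54

CFR price: EUR 45633.54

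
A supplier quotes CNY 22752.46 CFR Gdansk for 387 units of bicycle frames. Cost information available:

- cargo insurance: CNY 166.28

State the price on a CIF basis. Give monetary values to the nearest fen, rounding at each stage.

CIF price: CNY 22918.74

From CFR to CIF, the seller additionally bears: insurance.
CIF price = 22752.46 + 166.28 = 22918.74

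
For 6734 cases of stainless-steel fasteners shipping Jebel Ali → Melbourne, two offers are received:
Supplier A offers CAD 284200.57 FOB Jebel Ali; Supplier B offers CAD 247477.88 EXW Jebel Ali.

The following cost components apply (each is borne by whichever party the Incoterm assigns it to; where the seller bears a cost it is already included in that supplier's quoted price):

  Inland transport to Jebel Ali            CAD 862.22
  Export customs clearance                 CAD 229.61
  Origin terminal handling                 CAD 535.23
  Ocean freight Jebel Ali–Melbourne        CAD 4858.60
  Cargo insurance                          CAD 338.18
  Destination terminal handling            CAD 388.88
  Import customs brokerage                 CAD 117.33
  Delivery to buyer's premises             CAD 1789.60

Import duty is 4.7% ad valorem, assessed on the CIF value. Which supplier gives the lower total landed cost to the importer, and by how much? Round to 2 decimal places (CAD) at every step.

Supplier A (FOB):
CIF value = FOB price + freight + insurance = 284200.57 + 4858.60 + 338.18 = 289397.35
Import duty = 289397.35 × 4.7% = 13601.68
Buyer bears (A): 4858.60 + 338.18 + 388.88 + 117.33 + 1789.60 = 7492.59
Landed cost (A) = invoice 284200.57 + 7492.59 + duty 13601.68 = 305294.84
Supplier B (EXW):
CIF value = EXW price + inland to port + export clearance + origin terminal + freight + insurance = 247477.88 + 862.22 + 229.61 + 535.23 + 4858.60 + 338.18 = 254301.72
Import duty = 254301.72 × 4.7% = 11952.18
Buyer bears (B): 862.22 + 229.61 + 535.23 + 4858.60 + 338.18 + 388.88 + 117.33 + 1789.60 = 9119.65
Landed cost (B) = invoice 247477.88 + 9119.65 + duty 11952.18 = 268549.71
Difference = |305294.84 − 268549.71| = 36745.13

Supplier B is cheaper by CAD 36745.13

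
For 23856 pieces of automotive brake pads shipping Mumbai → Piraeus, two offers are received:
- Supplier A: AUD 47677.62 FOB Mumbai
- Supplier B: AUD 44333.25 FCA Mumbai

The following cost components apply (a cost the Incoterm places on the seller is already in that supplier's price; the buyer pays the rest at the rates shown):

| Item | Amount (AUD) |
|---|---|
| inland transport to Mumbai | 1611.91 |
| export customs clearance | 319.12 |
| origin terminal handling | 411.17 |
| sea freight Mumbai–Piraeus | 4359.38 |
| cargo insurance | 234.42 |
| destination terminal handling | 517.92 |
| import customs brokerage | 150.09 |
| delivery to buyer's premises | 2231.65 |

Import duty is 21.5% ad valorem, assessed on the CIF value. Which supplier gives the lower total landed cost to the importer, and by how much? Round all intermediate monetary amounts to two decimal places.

Supplier B is cheaper by AUD 3563.84

Supplier A (FOB):
CIF value = FOB price + freight + insurance = 47677.62 + 4359.38 + 234.42 = 52271.42
Import duty = 52271.42 × 21.5% = 11238.36
Buyer bears (A): 4359.38 + 234.42 + 517.92 + 150.09 + 2231.65 = 7493.46
Landed cost (A) = invoice 47677.62 + 7493.46 + duty 11238.36 = 66409.44
Supplier B (FCA):
CIF value = FCA price + origin terminal + freight + insurance = 44333.25 + 411.17 + 4359.38 + 234.42 = 49338.22
Import duty = 49338.22 × 21.5% = 10607.72
Buyer bears (B): 411.17 + 4359.38 + 234.42 + 517.92 + 150.09 + 2231.65 = 7904.63
Landed cost (B) = invoice 44333.25 + 7904.63 + duty 10607.72 = 62845.60
Difference = |66409.44 − 62845.60| = 3563.84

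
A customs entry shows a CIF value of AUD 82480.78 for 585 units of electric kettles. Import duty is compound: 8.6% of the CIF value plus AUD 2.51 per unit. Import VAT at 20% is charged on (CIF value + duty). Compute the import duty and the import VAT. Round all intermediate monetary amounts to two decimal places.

Import duty: AUD 8561.70; import VAT: AUD 18208.50

Ad valorem component: 82480.78 × 8.6% = 7093.35
Specific component: 585 × 2.51 = 1468.35
Import duty = 7093.35 + 1468.35 = 8561.70
VAT base = CIF + duty = 82480.78 + 8561.70 = 91042.48
Import VAT = 91042.48 × 20% = 18208.50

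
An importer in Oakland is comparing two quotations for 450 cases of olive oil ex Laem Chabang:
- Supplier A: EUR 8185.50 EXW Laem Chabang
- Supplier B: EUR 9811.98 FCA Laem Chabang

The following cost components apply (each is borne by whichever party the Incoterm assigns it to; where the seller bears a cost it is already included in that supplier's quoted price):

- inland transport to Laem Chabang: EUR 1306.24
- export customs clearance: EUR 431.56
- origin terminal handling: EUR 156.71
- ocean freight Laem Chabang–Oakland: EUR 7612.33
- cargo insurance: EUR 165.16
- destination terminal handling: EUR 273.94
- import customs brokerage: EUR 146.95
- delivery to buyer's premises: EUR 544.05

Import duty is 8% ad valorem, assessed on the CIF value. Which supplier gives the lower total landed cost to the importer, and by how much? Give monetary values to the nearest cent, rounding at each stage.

Supplier A (EXW):
CIF value = EXW price + inland to port + export clearance + origin terminal + freight + insurance = 8185.50 + 1306.24 + 431.56 + 156.71 + 7612.33 + 165.16 = 17857.50
Import duty = 17857.50 × 8% = 1428.60
Buyer bears (A): 1306.24 + 431.56 + 156.71 + 7612.33 + 165.16 + 273.94 + 146.95 + 544.05 = 10636.94
Landed cost (A) = invoice 8185.50 + 10636.94 + duty 1428.60 = 20251.04
Supplier B (FCA):
CIF value = FCA price + origin terminal + freight + insurance = 9811.98 + 156.71 + 7612.33 + 165.16 = 17746.18
Import duty = 17746.18 × 8% = 1419.69
Buyer bears (B): 156.71 + 7612.33 + 165.16 + 273.94 + 146.95 + 544.05 = 8899.14
Landed cost (B) = invoice 9811.98 + 8899.14 + duty 1419.69 = 20130.81
Difference = |20251.04 − 20130.81| = 120.23

Supplier B is cheaper by EUR 120.23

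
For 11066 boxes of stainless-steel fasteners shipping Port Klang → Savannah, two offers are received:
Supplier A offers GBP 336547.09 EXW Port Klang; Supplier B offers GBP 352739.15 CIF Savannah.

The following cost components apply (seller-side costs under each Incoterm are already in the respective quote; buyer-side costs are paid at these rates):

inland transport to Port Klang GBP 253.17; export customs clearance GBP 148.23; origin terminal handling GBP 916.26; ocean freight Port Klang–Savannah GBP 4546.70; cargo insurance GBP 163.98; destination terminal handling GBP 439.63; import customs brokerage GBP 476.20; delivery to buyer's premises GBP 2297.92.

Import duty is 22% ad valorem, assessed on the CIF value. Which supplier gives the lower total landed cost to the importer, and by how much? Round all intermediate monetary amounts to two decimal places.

Supplier A (EXW):
CIF value = EXW price + inland to port + export clearance + origin terminal + freight + insurance = 336547.09 + 253.17 + 148.23 + 916.26 + 4546.70 + 163.98 = 342575.43
Import duty = 342575.43 × 22% = 75366.59
Buyer bears (A): 253.17 + 148.23 + 916.26 + 4546.70 + 163.98 + 439.63 + 476.20 + 2297.92 = 9242.09
Landed cost (A) = invoice 336547.09 + 9242.09 + duty 75366.59 = 421155.77
Supplier B (CIF):
The CIF price already equals the CIF value: 352739.15
Import duty = 352739.15 × 22% = 77602.61
Buyer bears (B): 439.63 + 476.20 + 2297.92 = 3213.75
Landed cost (B) = invoice 352739.15 + 3213.75 + duty 77602.61 = 433555.51
Difference = |421155.77 − 433555.51| = 12399.74

Supplier A is cheaper by GBP 12399.74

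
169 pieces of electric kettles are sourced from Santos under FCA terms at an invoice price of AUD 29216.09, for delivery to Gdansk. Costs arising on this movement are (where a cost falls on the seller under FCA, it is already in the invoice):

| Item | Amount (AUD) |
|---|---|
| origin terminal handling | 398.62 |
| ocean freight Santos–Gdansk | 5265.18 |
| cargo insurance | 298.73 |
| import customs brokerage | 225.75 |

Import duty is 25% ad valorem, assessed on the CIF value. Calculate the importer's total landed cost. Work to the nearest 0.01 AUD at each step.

Total landed cost: AUD 44199.03

FCA: the seller delivers export-cleared goods to the carrier; the buyer bears costs from that point.
CIF value = FCA price + origin terminal + freight + insurance = 29216.09 + 398.62 + 5265.18 + 298.73 = 35178.62
Import duty = 35178.62 × 25% = 8794.66
Buyer bears: origin terminal 398.62 + freight 5265.18 + insurance 298.73 + brokerage 225.75 + duty 8794.66 = 14982.94
Landed cost = invoice 29216.09 + 14982.94 = 44199.03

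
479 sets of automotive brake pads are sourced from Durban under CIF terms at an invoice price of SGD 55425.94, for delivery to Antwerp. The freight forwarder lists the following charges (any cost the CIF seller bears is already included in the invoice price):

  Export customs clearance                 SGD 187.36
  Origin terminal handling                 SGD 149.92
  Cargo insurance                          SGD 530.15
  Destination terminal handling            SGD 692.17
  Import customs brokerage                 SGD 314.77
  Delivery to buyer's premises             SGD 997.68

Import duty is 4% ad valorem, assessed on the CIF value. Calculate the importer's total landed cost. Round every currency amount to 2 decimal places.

CIF: the seller pays costs through ocean freight and marine insurance to the destination port.
Already in the invoice (seller's account under CIF): export clearance, origin terminal, insurance — exclude.
The CIF price already equals the CIF value: 55425.94
Import duty = 55425.94 × 4% = 2217.04
Buyer bears: destination terminal 692.17 + brokerage 314.77 + delivery 997.68 + duty 2217.04 = 4221.66
Landed cost = invoice 55425.94 + 4221.66 = 59647.60

Total landed cost: SGD 59647.60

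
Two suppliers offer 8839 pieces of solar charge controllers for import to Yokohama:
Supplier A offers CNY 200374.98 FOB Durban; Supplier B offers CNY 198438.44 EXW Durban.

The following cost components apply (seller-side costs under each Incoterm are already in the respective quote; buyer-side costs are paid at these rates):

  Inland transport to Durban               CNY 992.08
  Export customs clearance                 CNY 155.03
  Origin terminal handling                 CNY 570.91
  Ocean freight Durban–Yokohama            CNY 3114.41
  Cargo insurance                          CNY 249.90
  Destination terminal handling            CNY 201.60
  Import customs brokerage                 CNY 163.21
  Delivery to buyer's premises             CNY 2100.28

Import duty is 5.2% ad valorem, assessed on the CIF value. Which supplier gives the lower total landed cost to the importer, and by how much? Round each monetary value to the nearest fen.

Supplier A (FOB):
CIF value = FOB price + freight + insurance = 200374.98 + 3114.41 + 249.90 = 203739.29
Import duty = 203739.29 × 5.2% = 10594.44
Buyer bears (A): 3114.41 + 249.90 + 201.60 + 163.21 + 2100.28 = 5829.40
Landed cost (A) = invoice 200374.98 + 5829.40 + duty 10594.44 = 216798.82
Supplier B (EXW):
CIF value = EXW price + inland to port + export clearance + origin terminal + freight + insurance = 198438.44 + 992.08 + 155.03 + 570.91 + 3114.41 + 249.90 = 203520.77
Import duty = 203520.77 × 5.2% = 10583.08
Buyer bears (B): 992.08 + 155.03 + 570.91 + 3114.41 + 249.90 + 201.60 + 163.21 + 2100.28 = 7547.42
Landed cost (B) = invoice 198438.44 + 7547.42 + duty 10583.08 = 216568.94
Difference = |216798.82 − 216568.94| = 229.88

Supplier B is cheaper by CNY 229.88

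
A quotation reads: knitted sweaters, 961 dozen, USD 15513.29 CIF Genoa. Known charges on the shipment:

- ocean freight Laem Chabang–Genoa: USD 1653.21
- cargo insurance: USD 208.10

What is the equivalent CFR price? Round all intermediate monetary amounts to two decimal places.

CFR price: USD 15305.19

Not relevant to the conversion: freight — on the seller under both CIF and CFR; already in the CIF price and stays in the CFR price.
From CIF to CFR, the seller no longer bears: insurance.
CFR price = 15513.29 − 208.10 = 15305.19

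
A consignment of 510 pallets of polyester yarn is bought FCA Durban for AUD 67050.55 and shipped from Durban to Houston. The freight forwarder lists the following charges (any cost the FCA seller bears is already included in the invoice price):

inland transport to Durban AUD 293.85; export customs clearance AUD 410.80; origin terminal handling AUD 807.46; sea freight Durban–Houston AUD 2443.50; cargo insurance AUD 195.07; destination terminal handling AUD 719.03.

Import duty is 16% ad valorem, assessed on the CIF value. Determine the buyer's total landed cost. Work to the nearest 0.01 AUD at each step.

Total landed cost: AUD 82495.06

FCA: the seller delivers export-cleared goods to the carrier; the buyer bears costs from that point.
Already in the invoice (seller's account under FCA): inland to port, export clearance — exclude.
CIF value = FCA price + origin terminal + freight + insurance = 67050.55 + 807.46 + 2443.50 + 195.07 = 70496.58
Import duty = 70496.58 × 16% = 11279.45
Buyer bears: origin terminal 807.46 + freight 2443.50 + insurance 195.07 + destination terminal 719.03 + duty 11279.45 = 15444.51
Landed cost = invoice 67050.55 + 15444.51 = 82495.06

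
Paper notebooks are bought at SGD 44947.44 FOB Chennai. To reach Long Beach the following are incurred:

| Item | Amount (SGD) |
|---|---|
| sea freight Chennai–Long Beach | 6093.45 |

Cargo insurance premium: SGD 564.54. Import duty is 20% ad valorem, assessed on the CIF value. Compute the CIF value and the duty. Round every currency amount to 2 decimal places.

CIF = FOB price + freight + insurance
CIF = 44947.44 + 6093.45 + 564.54 = 51605.43
Import duty = 51605.43 × 20% = 10321.09

CIF value: SGD 51605.43; import duty: SGD 10321.09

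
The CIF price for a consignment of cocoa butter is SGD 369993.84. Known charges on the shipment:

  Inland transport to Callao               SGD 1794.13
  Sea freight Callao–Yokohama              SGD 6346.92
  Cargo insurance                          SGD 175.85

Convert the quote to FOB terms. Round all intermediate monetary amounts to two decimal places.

Not relevant to the conversion: inland to port — on the seller under both CIF and FOB; already in the CIF price and stays in the FOB price.
From CIF to FOB, the seller no longer bears: freight, insurance.
FOB price = 369993.84 − 6346.92 − 175.85 = 363471.07

FOB price: SGD 363471.07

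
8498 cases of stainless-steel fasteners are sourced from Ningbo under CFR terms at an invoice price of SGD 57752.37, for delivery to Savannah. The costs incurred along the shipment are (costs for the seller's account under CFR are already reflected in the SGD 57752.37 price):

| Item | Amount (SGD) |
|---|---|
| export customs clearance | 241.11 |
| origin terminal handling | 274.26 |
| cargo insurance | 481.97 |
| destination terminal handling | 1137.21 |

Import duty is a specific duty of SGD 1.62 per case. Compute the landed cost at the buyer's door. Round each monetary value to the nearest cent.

Total landed cost: SGD 73138.31

CFR: the seller pays costs through ocean freight to the destination port, but not insurance.
Already in the invoice (seller's account under CFR): export clearance, origin terminal — exclude.
CIF value = CFR price + insurance = 57752.37 + 481.97 = 58234.34
Import duty = 8498 × 1.62 = 13766.76
Buyer bears: insurance 481.97 + destination terminal 1137.21 + duty 13766.76 = 15385.94
Landed cost = invoice 57752.37 + 15385.94 = 73138.31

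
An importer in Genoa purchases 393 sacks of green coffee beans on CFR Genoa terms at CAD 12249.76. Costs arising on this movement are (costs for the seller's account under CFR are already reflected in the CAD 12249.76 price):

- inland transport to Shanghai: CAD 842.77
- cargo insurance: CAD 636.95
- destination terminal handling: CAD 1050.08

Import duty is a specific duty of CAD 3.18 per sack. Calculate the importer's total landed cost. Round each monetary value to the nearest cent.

Total landed cost: CAD 15186.53

CFR: the seller pays costs through ocean freight to the destination port, but not insurance.
Already in the invoice (seller's account under CFR): inland to port — exclude.
CIF value = CFR price + insurance = 12249.76 + 636.95 = 12886.71
Import duty = 393 × 3.18 = 1249.74
Buyer bears: insurance 636.95 + destination terminal 1050.08 + duty 1249.74 = 2936.77
Landed cost = invoice 12249.76 + 2936.77 = 15186.53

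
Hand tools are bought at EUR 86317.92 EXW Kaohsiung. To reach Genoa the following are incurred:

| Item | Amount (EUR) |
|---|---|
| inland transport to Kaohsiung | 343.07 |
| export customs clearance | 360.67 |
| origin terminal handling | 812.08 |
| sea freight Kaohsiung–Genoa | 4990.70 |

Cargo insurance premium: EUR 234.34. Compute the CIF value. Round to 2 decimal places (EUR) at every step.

CIF = EXW price + pre-shipment costs + freight + insurance
CIF = 86317.92 + 343.07 + 360.67 + 812.08 + 4990.70 + 234.34 = 93058.78

CIF value: EUR 93058.78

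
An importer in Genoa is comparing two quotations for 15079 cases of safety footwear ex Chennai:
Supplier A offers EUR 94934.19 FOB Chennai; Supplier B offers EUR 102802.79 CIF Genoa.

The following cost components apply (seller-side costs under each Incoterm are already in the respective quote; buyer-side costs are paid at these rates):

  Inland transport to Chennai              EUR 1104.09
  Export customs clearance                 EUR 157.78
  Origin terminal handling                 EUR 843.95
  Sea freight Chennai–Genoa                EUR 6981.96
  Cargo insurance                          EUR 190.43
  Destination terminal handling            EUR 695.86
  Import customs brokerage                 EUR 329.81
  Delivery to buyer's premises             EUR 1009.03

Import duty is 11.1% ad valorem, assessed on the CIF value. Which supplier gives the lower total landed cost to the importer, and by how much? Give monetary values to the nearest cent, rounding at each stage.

Supplier A (FOB):
CIF value = FOB price + freight + insurance = 94934.19 + 6981.96 + 190.43 = 102106.58
Import duty = 102106.58 × 11.1% = 11333.83
Buyer bears (A): 6981.96 + 190.43 + 695.86 + 329.81 + 1009.03 = 9207.09
Landed cost (A) = invoice 94934.19 + 9207.09 + duty 11333.83 = 115475.11
Supplier B (CIF):
The CIF price already equals the CIF value: 102802.79
Import duty = 102802.79 × 11.1% = 11411.11
Buyer bears (B): 695.86 + 329.81 + 1009.03 = 2034.70
Landed cost (B) = invoice 102802.79 + 2034.70 + duty 11411.11 = 116248.60
Difference = |115475.11 − 116248.60| = 773.49

Supplier A is cheaper by EUR 773.49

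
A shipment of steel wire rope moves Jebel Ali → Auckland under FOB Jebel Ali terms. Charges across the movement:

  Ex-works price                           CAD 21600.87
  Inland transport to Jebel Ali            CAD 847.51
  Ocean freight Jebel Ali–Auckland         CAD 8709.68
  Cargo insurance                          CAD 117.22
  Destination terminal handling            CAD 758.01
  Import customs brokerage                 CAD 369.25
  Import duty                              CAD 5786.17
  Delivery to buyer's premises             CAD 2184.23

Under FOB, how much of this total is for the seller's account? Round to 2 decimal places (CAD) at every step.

FOB: the seller bears costs until goods are on board at the origin port; the buyer bears freight, insurance and all costs thereafter.
Seller's account: goods 21600.87 + inland to port 847.51 = 22448.38
Buyer's account: freight 8709.68 + insurance 117.22 + destination terminal 758.01 + brokerage 369.25 + duty 5786.17 + delivery 2184.23 = 17924.56

Seller's account: CAD 22448.38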